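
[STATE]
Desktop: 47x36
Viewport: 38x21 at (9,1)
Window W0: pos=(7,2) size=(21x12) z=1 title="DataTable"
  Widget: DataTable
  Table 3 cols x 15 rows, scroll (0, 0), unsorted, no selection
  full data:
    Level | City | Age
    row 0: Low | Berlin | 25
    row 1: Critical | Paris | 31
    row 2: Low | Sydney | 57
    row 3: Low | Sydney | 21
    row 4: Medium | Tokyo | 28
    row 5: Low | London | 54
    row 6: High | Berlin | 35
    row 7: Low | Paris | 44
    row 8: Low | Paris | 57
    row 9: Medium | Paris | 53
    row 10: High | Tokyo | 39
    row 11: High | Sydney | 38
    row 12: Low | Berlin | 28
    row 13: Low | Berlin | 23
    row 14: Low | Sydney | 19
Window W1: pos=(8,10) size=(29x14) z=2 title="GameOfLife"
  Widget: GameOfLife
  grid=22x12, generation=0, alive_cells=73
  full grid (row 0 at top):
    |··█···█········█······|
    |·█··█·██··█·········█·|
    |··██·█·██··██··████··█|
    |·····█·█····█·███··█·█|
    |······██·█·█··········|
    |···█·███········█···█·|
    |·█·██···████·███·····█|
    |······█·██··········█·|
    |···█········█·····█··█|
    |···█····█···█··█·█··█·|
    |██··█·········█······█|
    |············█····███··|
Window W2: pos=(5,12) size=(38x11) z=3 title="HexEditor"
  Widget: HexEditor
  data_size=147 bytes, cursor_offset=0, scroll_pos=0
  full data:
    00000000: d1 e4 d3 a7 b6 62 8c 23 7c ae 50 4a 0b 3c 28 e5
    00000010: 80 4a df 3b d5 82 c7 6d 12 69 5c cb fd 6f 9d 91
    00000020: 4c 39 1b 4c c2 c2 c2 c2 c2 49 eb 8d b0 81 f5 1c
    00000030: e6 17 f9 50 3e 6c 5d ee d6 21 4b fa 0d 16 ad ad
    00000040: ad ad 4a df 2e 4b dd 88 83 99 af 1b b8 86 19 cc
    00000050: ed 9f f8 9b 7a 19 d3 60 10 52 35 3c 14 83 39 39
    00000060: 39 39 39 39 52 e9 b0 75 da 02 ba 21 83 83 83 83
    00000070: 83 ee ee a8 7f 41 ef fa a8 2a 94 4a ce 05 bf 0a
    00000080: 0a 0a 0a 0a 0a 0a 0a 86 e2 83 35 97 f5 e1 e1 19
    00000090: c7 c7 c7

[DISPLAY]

                                      
━━━━━━━━━━━━━━━━━━┓                   
DataTable         ┃                   
──────────────────┨                   
evel   │City  │Age┃                   
───────┼──────┼───┃                   
ow     │Berlin│25 ┃                   
ritical│Paris │31 ┃                   
ow     │Sydney│57 ┃                   
━━━━━━━━━━━━━━━━━━━━━━━━━━━┓          
 GameOfLife                ┃          
━━━━━━━━━━━━━━━━━━━━━━━━━━━━━━━━━┓    
xEditor                          ┃    
─────────────────────────────────┨    
00000  D1 e4 d3 a7 b6 62 8c 23  7┃    
00010  80 4a df 3b d5 82 c7 6d  1┃    
00020  4c 39 1b 4c c2 c2 c2 c2  c┃    
00030  e6 17 f9 50 3e 6c 5d ee  d┃    
00040  ad ad 4a df 2e 4b dd 88  8┃    
00050  ed 9f f8 9b 7a 19 d3 60  1┃    
00060  39 39 39 39 52 e9 b0 75  d┃    


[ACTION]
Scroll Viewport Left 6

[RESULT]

                                      
    ┏━━━━━━━━━━━━━━━━━━━┓             
    ┃ DataTable         ┃             
    ┠───────────────────┨             
    ┃Level   │City  │Age┃             
    ┃────────┼──────┼───┃             
    ┃Low     │Berlin│25 ┃             
    ┃Critical│Paris │31 ┃             
    ┃Low     │Sydney│57 ┃             
    ┃┏━━━━━━━━━━━━━━━━━━━━━━━━━━━┓    
    ┃┃ GameOfLife                ┃    
  ┏━━━━━━━━━━━━━━━━━━━━━━━━━━━━━━━━━━━
  ┃ HexEditor                         
  ┠───────────────────────────────────
  ┃00000000  D1 e4 d3 a7 b6 62 8c 23  
  ┃00000010  80 4a df 3b d5 82 c7 6d  
  ┃00000020  4c 39 1b 4c c2 c2 c2 c2  
  ┃00000030  e6 17 f9 50 3e 6c 5d ee  
  ┃00000040  ad ad 4a df 2e 4b dd 88  
  ┃00000050  ed 9f f8 9b 7a 19 d3 60  
  ┃00000060  39 39 39 39 52 e9 b0 75  


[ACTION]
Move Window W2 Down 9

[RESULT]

                                      
    ┏━━━━━━━━━━━━━━━━━━━┓             
    ┃ DataTable         ┃             
    ┠───────────────────┨             
    ┃Level   │City  │Age┃             
    ┃────────┼──────┼───┃             
    ┃Low     │Berlin│25 ┃             
    ┃Critical│Paris │31 ┃             
    ┃Low     │Sydney│57 ┃             
    ┃┏━━━━━━━━━━━━━━━━━━━━━━━━━━━┓    
    ┃┃ GameOfLife                ┃    
    ┃┠───────────────────────────┨    
    ┗┃Gen: 0                     ┃    
     ┃·█··█·██··█·········█·     ┃    
     ┃··██·█·██··██··████··█     ┃    
     ┃·····█·█····█·███··█·█     ┃    
     ┃······██·█·█··········     ┃    
     ┃···█·███········█···█·     ┃    
     ┃·█·██···████·███·····█     ┃    
     ┃······█·██··········█·     ┃    
  ┏━━━━━━━━━━━━━━━━━━━━━━━━━━━━━━━━━━━


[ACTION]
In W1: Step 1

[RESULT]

                                      
    ┏━━━━━━━━━━━━━━━━━━━┓             
    ┃ DataTable         ┃             
    ┠───────────────────┨             
    ┃Level   │City  │Age┃             
    ┃────────┼──────┼───┃             
    ┃Low     │Berlin│25 ┃             
    ┃Critical│Paris │31 ┃             
    ┃Low     │Sydney│57 ┃             
    ┃┏━━━━━━━━━━━━━━━━━━━━━━━━━━━┓    
    ┃┃ GameOfLife                ┃    
    ┃┠───────────────────────────┨    
    ┗┃Gen: 1                     ┃    
     ┃·█··█···█··█···█·█····     ┃    
     ┃··██·█··█··████··███·█     ┃    
     ┃····██····█·███···█·█·     ┃    
     ┃····█···········█···█·     ┃    
     ┃··██·█·····██·██······     ┃    
     ┃··███·····█···██····██     ┃    
     ┃··███··██··████·····██     ┃    
  ┏━━━━━━━━━━━━━━━━━━━━━━━━━━━━━━━━━━━


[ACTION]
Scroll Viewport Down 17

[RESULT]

     ┃··██·█··█··████··███·█     ┃    
     ┃····██····█·███···█·█·     ┃    
     ┃····█···········█···█·     ┃    
     ┃··██·█·····██·██······     ┃    
     ┃··███·····█···██····██     ┃    
     ┃··███··██··████·····██     ┃    
  ┏━━━━━━━━━━━━━━━━━━━━━━━━━━━━━━━━━━━
  ┃ HexEditor                         
  ┠───────────────────────────────────
  ┃00000000  D1 e4 d3 a7 b6 62 8c 23  
  ┃00000010  80 4a df 3b d5 82 c7 6d  
  ┃00000020  4c 39 1b 4c c2 c2 c2 c2  
  ┃00000030  e6 17 f9 50 3e 6c 5d ee  
  ┃00000040  ad ad 4a df 2e 4b dd 88  
  ┃00000050  ed 9f f8 9b 7a 19 d3 60  
  ┃00000060  39 39 39 39 52 e9 b0 75  
  ┗━━━━━━━━━━━━━━━━━━━━━━━━━━━━━━━━━━━
                                      
                                      
                                      
                                      


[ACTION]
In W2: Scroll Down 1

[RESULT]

     ┃··██·█··█··████··███·█     ┃    
     ┃····██····█·███···█·█·     ┃    
     ┃····█···········█···█·     ┃    
     ┃··██·█·····██·██······     ┃    
     ┃··███·····█···██····██     ┃    
     ┃··███··██··████·····██     ┃    
  ┏━━━━━━━━━━━━━━━━━━━━━━━━━━━━━━━━━━━
  ┃ HexEditor                         
  ┠───────────────────────────────────
  ┃00000010  80 4a df 3b d5 82 c7 6d  
  ┃00000020  4c 39 1b 4c c2 c2 c2 c2  
  ┃00000030  e6 17 f9 50 3e 6c 5d ee  
  ┃00000040  ad ad 4a df 2e 4b dd 88  
  ┃00000050  ed 9f f8 9b 7a 19 d3 60  
  ┃00000060  39 39 39 39 52 e9 b0 75  
  ┃00000070  83 ee ee a8 7f 41 ef fa  
  ┗━━━━━━━━━━━━━━━━━━━━━━━━━━━━━━━━━━━
                                      
                                      
                                      
                                      


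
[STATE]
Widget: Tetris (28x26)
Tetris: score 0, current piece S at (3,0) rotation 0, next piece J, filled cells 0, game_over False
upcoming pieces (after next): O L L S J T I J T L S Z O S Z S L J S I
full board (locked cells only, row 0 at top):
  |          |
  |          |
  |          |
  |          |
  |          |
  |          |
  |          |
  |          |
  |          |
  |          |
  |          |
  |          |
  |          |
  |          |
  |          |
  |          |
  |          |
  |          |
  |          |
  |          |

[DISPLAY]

    ░░    │Next:            
   ░░     │█                
          │███              
          │                 
          │                 
          │                 
          │Score:           
          │0                
          │                 
          │                 
          │                 
          │                 
          │                 
          │                 
          │                 
          │                 
          │                 
          │                 
          │                 
          │                 
          │                 
          │                 
          │                 
          │                 
          │                 
          │                 


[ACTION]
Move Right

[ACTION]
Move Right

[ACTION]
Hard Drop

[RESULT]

   █      │Next:            
   ███    │▓▓               
          │▓▓               
          │                 
          │                 
          │                 
          │Score:           
          │0                
          │                 
          │                 
          │                 
          │                 
          │                 
          │                 
          │                 
          │                 
          │                 
          │                 
      ░░  │                 
     ░░   │                 
          │                 
          │                 
          │                 
          │                 
          │                 
          │                 


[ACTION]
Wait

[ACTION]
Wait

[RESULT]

          │Next:            
          │▓▓               
   █      │▓▓               
   ███    │                 
          │                 
          │                 
          │Score:           
          │0                
          │                 
          │                 
          │                 
          │                 
          │                 
          │                 
          │                 
          │                 
          │                 
          │                 
      ░░  │                 
     ░░   │                 
          │                 
          │                 
          │                 
          │                 
          │                 
          │                 


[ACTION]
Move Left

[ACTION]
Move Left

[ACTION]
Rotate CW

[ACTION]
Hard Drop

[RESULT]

    ▓▓    │Next:            
    ▓▓    │  ▒              
          │▒▒▒              
          │                 
          │                 
          │                 
          │Score:           
          │0                
          │                 
          │                 
          │                 
          │                 
          │                 
          │                 
          │                 
          │                 
          │                 
 ██       │                 
 █    ░░  │                 
 █   ░░   │                 
          │                 
          │                 
          │                 
          │                 
          │                 
          │                 


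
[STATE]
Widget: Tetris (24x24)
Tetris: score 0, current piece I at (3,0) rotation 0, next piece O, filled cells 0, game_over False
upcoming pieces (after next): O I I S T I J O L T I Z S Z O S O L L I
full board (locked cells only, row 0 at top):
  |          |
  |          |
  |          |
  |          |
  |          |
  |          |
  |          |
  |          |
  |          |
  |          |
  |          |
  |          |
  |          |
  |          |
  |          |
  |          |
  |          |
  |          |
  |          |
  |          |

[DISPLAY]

   ████   │Next:        
          │▓▓           
          │▓▓           
          │             
          │             
          │             
          │Score:       
          │0            
          │             
          │             
          │             
          │             
          │             
          │             
          │             
          │             
          │             
          │             
          │             
          │             
          │             
          │             
          │             
          │             


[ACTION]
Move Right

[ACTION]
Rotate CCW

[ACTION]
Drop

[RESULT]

          │Next:        
    █     │▓▓           
    █     │▓▓           
    █     │             
    █     │             
          │             
          │Score:       
          │0            
          │             
          │             
          │             
          │             
          │             
          │             
          │             
          │             
          │             
          │             
          │             
          │             
          │             
          │             
          │             
          │             


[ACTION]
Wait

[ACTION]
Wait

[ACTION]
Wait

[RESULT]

          │Next:        
          │▓▓           
          │▓▓           
          │             
    █     │             
    █     │             
    █     │Score:       
    █     │0            
          │             
          │             
          │             
          │             
          │             
          │             
          │             
          │             
          │             
          │             
          │             
          │             
          │             
          │             
          │             
          │             


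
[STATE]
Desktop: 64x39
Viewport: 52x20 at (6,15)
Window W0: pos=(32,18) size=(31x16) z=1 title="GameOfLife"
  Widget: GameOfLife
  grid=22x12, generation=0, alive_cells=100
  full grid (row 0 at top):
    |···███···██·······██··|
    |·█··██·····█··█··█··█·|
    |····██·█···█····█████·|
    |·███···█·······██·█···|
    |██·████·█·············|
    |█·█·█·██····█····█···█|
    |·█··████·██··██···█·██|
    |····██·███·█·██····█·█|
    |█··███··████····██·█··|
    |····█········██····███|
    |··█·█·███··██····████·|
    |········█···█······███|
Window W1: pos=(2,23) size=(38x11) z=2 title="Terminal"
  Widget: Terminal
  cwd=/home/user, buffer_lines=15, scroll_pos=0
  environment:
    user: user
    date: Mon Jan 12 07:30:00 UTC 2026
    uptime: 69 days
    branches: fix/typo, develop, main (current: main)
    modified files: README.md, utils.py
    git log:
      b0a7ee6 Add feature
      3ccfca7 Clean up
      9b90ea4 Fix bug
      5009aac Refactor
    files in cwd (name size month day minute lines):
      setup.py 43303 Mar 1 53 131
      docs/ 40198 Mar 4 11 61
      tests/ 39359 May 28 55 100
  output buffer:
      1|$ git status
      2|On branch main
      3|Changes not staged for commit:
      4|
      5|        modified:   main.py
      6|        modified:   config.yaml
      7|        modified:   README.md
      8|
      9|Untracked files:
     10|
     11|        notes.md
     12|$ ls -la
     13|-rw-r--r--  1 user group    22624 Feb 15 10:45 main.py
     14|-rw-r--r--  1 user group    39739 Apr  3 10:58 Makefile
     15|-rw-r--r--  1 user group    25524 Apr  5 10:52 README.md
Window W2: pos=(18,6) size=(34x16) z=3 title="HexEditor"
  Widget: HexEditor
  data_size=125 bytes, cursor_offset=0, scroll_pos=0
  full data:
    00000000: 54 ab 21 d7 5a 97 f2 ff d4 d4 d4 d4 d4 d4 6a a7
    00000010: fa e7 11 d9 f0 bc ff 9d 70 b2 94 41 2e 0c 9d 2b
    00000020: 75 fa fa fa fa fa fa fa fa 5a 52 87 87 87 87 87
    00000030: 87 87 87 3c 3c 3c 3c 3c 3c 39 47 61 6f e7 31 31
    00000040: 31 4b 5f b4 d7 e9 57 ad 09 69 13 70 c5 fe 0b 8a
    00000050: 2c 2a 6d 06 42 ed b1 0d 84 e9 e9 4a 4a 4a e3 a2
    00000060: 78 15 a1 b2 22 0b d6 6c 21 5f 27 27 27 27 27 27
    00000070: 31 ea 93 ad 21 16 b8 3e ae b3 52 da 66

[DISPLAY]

            ┃00000060  78 15 a1 b2 22 0b d6 6┃      
            ┃00000070  31 ea 93 ad 21 16 b8 3┃      
            ┃                                ┃      
            ┃                                ┃━━━━━━
            ┃                                ┃      
            ┃                                ┃──────
            ┗━━━━━━━━━━━━━━━━━━━━━━━━━━━━━━━━┛      
                          ┃···███···██·······██··   
━━━━━━━━━━━━━━━━━━━━━━━━━━━━━━━━━┓····█··█··█··█·   
rminal                           ┃█···█····█████·   
─────────────────────────────────┨█·······██·█···   
it status                        ┃·█·············   
branch main                      ┃█····█····█···█   
nges not staged for commit:      ┃█·██··██···█·██   
                                 ┃███·█·██····█·█   
     modified:   main.py         ┃·████····██·█··   
     modified:   config.yaml     ┃······██····███   
     modified:   README.md       ┃██··██····████·   
━━━━━━━━━━━━━━━━━━━━━━━━━━━━━━━━━┛━━━━━━━━━━━━━━━━━━
                                                    


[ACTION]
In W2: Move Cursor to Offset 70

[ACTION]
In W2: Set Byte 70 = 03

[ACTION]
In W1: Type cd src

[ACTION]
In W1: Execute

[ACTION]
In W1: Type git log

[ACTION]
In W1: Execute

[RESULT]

            ┃00000060  78 15 a1 b2 22 0b d6 6┃      
            ┃00000070  31 ea 93 ad 21 16 b8 3┃      
            ┃                                ┃      
            ┃                                ┃━━━━━━
            ┃                                ┃      
            ┃                                ┃──────
            ┗━━━━━━━━━━━━━━━━━━━━━━━━━━━━━━━━┛      
                          ┃···███···██·······██··   
━━━━━━━━━━━━━━━━━━━━━━━━━━━━━━━━━┓····█··█··█··█·   
rminal                           ┃█···█····█████·   
─────────────────────────────────┨█·······██·█···   
                                 ┃·█·············   
it log                           ┃█····█····█···█   
7ee6 Add feature                 ┃█·██··██···█·██   
fca7 Clean up                    ┃███·█·██····█·█   
0ea4 Fix bug                     ┃·████····██·█··   
9aac Refactor                    ┃······██····███   
                                 ┃██··██····████·   
━━━━━━━━━━━━━━━━━━━━━━━━━━━━━━━━━┛━━━━━━━━━━━━━━━━━━
                                                    


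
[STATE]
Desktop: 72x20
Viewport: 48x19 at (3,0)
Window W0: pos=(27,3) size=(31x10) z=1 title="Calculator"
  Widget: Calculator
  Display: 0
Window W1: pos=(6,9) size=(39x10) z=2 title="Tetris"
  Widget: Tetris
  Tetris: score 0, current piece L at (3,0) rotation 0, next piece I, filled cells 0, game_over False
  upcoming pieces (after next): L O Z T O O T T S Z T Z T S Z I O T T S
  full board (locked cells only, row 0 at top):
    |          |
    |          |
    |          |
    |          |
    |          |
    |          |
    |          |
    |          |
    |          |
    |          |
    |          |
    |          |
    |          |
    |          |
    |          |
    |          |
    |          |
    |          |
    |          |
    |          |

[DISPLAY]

                                                
                                                
                                                
                        ┏━━━━━━━━━━━━━━━━━━━━━━━
                        ┃ Calculator            
                        ┠───────────────────────
                        ┃                       
                        ┃┌───┬───┬───┬───┐      
                        ┃│ 7 │ 8 │ 9 │ ÷ │      
   ┏━━━━━━━━━━━━━━━━━━━━━━━━━━━━━━━━━━━━━┓      
   ┃ Tetris                              ┃      
   ┠─────────────────────────────────────┨      
   ┃          │Next:                     ┃━━━━━━
   ┃          │████                      ┃      
   ┃          │                          ┃      
   ┃          │                          ┃      
   ┃          │                          ┃      
   ┃          │                          ┃      
   ┗━━━━━━━━━━━━━━━━━━━━━━━━━━━━━━━━━━━━━┛      


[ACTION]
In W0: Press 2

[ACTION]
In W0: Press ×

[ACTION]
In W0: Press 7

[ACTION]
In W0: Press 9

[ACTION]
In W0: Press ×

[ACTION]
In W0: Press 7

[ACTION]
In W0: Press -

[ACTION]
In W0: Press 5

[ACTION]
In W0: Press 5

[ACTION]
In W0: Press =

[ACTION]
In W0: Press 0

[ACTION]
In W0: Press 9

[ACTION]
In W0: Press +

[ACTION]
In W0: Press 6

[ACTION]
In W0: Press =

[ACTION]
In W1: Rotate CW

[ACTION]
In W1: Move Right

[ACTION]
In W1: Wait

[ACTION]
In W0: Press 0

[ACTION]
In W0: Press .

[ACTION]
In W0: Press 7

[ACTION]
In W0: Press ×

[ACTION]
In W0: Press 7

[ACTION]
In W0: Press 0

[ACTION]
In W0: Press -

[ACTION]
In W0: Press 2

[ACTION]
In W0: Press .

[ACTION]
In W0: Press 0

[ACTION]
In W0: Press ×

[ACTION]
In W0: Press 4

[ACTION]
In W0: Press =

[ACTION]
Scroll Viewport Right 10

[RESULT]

                                                
                                                
                                                
              ┏━━━━━━━━━━━━━━━━━━━━━━━━━━━━━┓   
              ┃ Calculator                  ┃   
              ┠─────────────────────────────┨   
              ┃                          188┃   
              ┃┌───┬───┬───┬───┐            ┃   
              ┃│ 7 │ 8 │ 9 │ ÷ │            ┃   
━━━━━━━━━━━━━━━━━━━━━━━━━━━━━━━┓            ┃   
s                              ┃            ┃   
───────────────────────────────┨            ┃   
    │Next:                     ┃━━━━━━━━━━━━┛   
    │████                      ┃                
    │                          ┃                
    │                          ┃                
    │                          ┃                
    │                          ┃                
━━━━━━━━━━━━━━━━━━━━━━━━━━━━━━━┛                


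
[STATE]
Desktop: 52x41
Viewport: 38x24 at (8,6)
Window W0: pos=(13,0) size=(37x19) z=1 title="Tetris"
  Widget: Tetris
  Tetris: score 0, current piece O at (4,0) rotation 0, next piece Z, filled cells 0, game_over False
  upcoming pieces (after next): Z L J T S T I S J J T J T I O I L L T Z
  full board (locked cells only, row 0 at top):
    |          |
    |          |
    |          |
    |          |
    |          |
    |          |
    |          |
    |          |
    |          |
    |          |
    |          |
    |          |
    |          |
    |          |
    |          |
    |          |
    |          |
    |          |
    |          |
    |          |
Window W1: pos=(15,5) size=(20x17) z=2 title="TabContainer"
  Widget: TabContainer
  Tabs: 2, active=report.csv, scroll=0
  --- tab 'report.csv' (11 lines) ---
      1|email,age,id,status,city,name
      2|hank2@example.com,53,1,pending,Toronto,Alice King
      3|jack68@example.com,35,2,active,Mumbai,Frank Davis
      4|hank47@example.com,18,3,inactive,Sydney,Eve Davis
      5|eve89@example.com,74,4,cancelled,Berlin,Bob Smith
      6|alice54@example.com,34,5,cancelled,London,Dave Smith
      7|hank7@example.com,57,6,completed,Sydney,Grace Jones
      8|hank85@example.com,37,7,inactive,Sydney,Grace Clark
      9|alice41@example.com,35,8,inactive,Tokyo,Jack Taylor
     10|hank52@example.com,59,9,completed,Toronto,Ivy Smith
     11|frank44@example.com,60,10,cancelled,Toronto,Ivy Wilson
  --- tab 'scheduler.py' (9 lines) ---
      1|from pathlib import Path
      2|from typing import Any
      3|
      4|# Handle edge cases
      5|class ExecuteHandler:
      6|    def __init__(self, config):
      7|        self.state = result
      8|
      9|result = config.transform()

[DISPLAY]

     ┃ ┃ TabContainer     ┃           
     ┃ ┠──────────────────┨           
     ┃ ┃[report.csv]│ sche┃           
     ┃ ┃──────────────────┃           
     ┃ ┃email,age,id,statu┃           
     ┃ ┃hank2@example.com,┃           
     ┃ ┃jack68@example.com┃           
     ┃ ┃hank47@example.com┃           
     ┃ ┃eve89@example.com,┃           
     ┃ ┃alice54@example.co┃           
     ┃ ┃hank7@example.com,┃           
     ┃ ┃hank85@example.com┃           
     ┗━┃alice41@example.co┃━━━━━━━━━━━
       ┃hank52@example.com┃           
       ┃frank44@example.co┃           
       ┗━━━━━━━━━━━━━━━━━━┛           
                                      
                                      
                                      
                                      
                                      
                                      
                                      
                                      


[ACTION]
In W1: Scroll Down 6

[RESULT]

     ┃ ┃ TabContainer     ┃           
     ┃ ┠──────────────────┨           
     ┃ ┃[report.csv]│ sche┃           
     ┃ ┃──────────────────┃           
     ┃ ┃hank7@example.com,┃           
     ┃ ┃hank85@example.com┃           
     ┃ ┃alice41@example.co┃           
     ┃ ┃hank52@example.com┃           
     ┃ ┃frank44@example.co┃           
     ┃ ┃                  ┃           
     ┃ ┃                  ┃           
     ┃ ┃                  ┃           
     ┗━┃                  ┃━━━━━━━━━━━
       ┃                  ┃           
       ┃                  ┃           
       ┗━━━━━━━━━━━━━━━━━━┛           
                                      
                                      
                                      
                                      
                                      
                                      
                                      
                                      


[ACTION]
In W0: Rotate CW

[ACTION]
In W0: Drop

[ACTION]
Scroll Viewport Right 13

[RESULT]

 ┃ TabContainer     ┃              ┃  
 ┠──────────────────┨              ┃  
 ┃[report.csv]│ sche┃              ┃  
 ┃──────────────────┃              ┃  
 ┃hank7@example.com,┃              ┃  
 ┃hank85@example.com┃              ┃  
 ┃alice41@example.co┃              ┃  
 ┃hank52@example.com┃              ┃  
 ┃frank44@example.co┃              ┃  
 ┃                  ┃              ┃  
 ┃                  ┃              ┃  
 ┃                  ┃              ┃  
━┃                  ┃━━━━━━━━━━━━━━┛  
 ┃                  ┃                 
 ┃                  ┃                 
 ┗━━━━━━━━━━━━━━━━━━┛                 
                                      
                                      
                                      
                                      
                                      
                                      
                                      
                                      


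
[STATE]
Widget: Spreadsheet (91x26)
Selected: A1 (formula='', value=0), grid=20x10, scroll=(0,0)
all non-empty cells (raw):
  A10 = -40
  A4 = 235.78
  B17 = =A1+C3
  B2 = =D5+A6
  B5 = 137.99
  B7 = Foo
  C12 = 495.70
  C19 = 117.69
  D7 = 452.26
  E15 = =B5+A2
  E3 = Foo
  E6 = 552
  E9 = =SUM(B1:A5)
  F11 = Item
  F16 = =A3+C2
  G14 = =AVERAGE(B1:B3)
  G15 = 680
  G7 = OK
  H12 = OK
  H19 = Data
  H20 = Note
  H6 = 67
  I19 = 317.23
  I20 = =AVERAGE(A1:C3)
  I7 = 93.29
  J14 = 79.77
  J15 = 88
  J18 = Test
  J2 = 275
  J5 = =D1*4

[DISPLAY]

A1:                                                                                        
       A       B       C       D       E       F       G       H       I       J           
-------------------------------------------------------------------------------------------
  1      [0]       0       0       0       0       0       0       0       0       0       
  2        0       0       0       0       0       0       0       0       0     275       
  3        0       0       0       0Foo            0       0       0       0       0       
  4   235.78       0       0       0       0       0       0       0       0       0       
  5        0  137.99       0       0       0       0       0       0       0       0       
  6        0       0       0       0     552       0       0      67       0       0       
  7        0Foo            0  452.26       0       0OK             0   93.29       0       
  8        0       0       0       0       0       0       0       0       0       0       
  9        0       0       0       0  373.77       0       0       0       0       0       
 10      -40       0       0       0       0       0       0       0       0       0       
 11        0       0       0       0       0Item           0       0       0       0       
 12        0       0  495.70       0       0       0       0OK             0       0       
 13        0       0       0       0       0       0       0       0       0       0       
 14        0       0       0       0       0       0       0       0       0   79.77       
 15        0       0       0       0  137.99       0     680       0       0      88       
 16        0       0       0       0       0       0       0       0       0       0       
 17        0       0       0       0       0       0       0       0       0       0       
 18        0       0       0       0       0       0       0       0       0Test           
 19        0       0  117.69       0       0       0       0Data      317.23       0       
 20        0       0       0       0       0       0       0Note           0       0       
                                                                                           
                                                                                           
                                                                                           


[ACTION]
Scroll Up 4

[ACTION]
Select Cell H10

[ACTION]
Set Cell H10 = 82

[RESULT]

H10: 82                                                                                    
       A       B       C       D       E       F       G       H       I       J           
-------------------------------------------------------------------------------------------
  1        0       0       0       0       0       0       0       0       0       0       
  2        0       0       0       0       0       0       0       0       0     275       
  3        0       0       0       0Foo            0       0       0       0       0       
  4   235.78       0       0       0       0       0       0       0       0       0       
  5        0  137.99       0       0       0       0       0       0       0       0       
  6        0       0       0       0     552       0       0      67       0       0       
  7        0Foo            0  452.26       0       0OK             0   93.29       0       
  8        0       0       0       0       0       0       0       0       0       0       
  9        0       0       0       0  373.77       0       0       0       0       0       
 10      -40       0       0       0       0       0       0    [82]       0       0       
 11        0       0       0       0       0Item           0       0       0       0       
 12        0       0  495.70       0       0       0       0OK             0       0       
 13        0       0       0       0       0       0       0       0       0       0       
 14        0       0       0       0       0       0       0       0       0   79.77       
 15        0       0       0       0  137.99       0     680       0       0      88       
 16        0       0       0       0       0       0       0       0       0       0       
 17        0       0       0       0       0       0       0       0       0       0       
 18        0       0       0       0       0       0       0       0       0Test           
 19        0       0  117.69       0       0       0       0Data      317.23       0       
 20        0       0       0       0       0       0       0Note           0       0       
                                                                                           
                                                                                           
                                                                                           


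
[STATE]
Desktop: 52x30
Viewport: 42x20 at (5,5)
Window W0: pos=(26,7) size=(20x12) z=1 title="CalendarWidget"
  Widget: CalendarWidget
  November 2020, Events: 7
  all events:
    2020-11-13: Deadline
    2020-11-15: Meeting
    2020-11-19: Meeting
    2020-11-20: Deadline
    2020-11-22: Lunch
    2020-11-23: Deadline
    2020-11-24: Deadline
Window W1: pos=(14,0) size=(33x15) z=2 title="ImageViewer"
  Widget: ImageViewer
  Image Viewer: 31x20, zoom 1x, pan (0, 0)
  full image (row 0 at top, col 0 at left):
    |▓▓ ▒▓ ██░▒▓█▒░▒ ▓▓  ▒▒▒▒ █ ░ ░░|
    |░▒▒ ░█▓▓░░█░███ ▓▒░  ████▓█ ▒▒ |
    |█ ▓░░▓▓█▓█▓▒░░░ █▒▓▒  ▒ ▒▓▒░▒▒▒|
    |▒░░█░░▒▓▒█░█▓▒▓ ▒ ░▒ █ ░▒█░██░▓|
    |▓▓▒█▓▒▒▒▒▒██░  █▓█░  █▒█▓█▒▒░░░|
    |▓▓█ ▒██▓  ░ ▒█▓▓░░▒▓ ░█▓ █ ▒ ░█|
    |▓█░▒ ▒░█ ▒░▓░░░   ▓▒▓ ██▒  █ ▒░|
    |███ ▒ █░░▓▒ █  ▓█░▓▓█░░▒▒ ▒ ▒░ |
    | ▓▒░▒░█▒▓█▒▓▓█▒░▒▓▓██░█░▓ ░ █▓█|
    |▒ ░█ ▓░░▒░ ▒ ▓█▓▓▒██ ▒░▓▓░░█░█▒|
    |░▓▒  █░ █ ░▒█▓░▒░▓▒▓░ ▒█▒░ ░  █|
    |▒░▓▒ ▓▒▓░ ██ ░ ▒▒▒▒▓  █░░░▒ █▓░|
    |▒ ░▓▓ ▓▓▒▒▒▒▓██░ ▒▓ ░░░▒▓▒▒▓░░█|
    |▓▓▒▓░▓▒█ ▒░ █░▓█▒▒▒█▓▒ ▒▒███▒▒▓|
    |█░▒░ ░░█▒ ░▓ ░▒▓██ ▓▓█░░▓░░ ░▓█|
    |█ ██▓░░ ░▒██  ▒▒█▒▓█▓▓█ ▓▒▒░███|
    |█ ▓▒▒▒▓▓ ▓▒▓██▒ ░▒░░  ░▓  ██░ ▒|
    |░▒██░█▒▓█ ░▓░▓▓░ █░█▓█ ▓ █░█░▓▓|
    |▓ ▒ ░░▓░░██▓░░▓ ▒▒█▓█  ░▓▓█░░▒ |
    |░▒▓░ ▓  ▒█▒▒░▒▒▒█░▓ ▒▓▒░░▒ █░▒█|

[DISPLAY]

         ┃█ ▓░░▓▓█▓█▓▒░░░ █▒▓▒  ▒ ▒▓▒░▒▒▒┃
         ┃▒░░█░░▒▓▒█░█▓▒▓ ▒ ░▒ █ ░▒█░██░▓┃
         ┃▓▓▒█▓▒▒▒▒▒██░  █▓█░  █▒█▓█▒▒░░░┃
         ┃▓▓█ ▒██▓  ░ ▒█▓▓░░▒▓ ░█▓ █ ▒ ░█┃
         ┃▓█░▒ ▒░█ ▒░▓░░░   ▓▒▓ ██▒  █ ▒░┃
         ┃███ ▒ █░░▓▒ █  ▓█░▓▓█░░▒▒ ▒ ▒░ ┃
         ┃ ▓▒░▒░█▒▓█▒▓▓█▒░▒▓▓██░█░▓ ░ █▓█┃
         ┃▒ ░█ ▓░░▒░ ▒ ▓█▓▓▒██ ▒░▓▓░░█░█▒┃
         ┃░▓▒  █░ █ ░▒█▓░▒░▓▒▓░ ▒█▒░ ░  █┃
         ┗━━━━━━━━━━━━━━━━━━━━━━━━━━━━━━━┛
                     ┃16 17 18 19* 20* 2┃ 
                     ┃23* 24* 25 26 27 2┃ 
                     ┃30                ┃ 
                     ┗━━━━━━━━━━━━━━━━━━┛ 
                                          
                                          
                                          
                                          
                                          
                                          


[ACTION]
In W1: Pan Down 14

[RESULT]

         ┃█ ▓▒▒▒▓▓ ▓▒▓██▒ ░▒░░  ░▓  ██░ ▒┃
         ┃░▒██░█▒▓█ ░▓░▓▓░ █░█▓█ ▓ █░█░▓▓┃
         ┃▓ ▒ ░░▓░░██▓░░▓ ▒▒█▓█  ░▓▓█░░▒ ┃
         ┃░▒▓░ ▓  ▒█▒▒░▒▒▒█░▓ ▒▓▒░░▒ █░▒█┃
         ┃                               ┃
         ┃                               ┃
         ┃                               ┃
         ┃                               ┃
         ┃                               ┃
         ┗━━━━━━━━━━━━━━━━━━━━━━━━━━━━━━━┛
                     ┃16 17 18 19* 20* 2┃ 
                     ┃23* 24* 25 26 27 2┃ 
                     ┃30                ┃ 
                     ┗━━━━━━━━━━━━━━━━━━┛ 
                                          
                                          
                                          
                                          
                                          
                                          


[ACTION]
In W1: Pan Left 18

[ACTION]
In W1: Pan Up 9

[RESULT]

         ┃███ ▒ █░░▓▒ █  ▓█░▓▓█░░▒▒ ▒ ▒░ ┃
         ┃ ▓▒░▒░█▒▓█▒▓▓█▒░▒▓▓██░█░▓ ░ █▓█┃
         ┃▒ ░█ ▓░░▒░ ▒ ▓█▓▓▒██ ▒░▓▓░░█░█▒┃
         ┃░▓▒  █░ █ ░▒█▓░▒░▓▒▓░ ▒█▒░ ░  █┃
         ┃▒░▓▒ ▓▒▓░ ██ ░ ▒▒▒▒▓  █░░░▒ █▓░┃
         ┃▒ ░▓▓ ▓▓▒▒▒▒▓██░ ▒▓ ░░░▒▓▒▒▓░░█┃
         ┃▓▓▒▓░▓▒█ ▒░ █░▓█▒▒▒█▓▒ ▒▒███▒▒▓┃
         ┃█░▒░ ░░█▒ ░▓ ░▒▓██ ▓▓█░░▓░░ ░▓█┃
         ┃█ ██▓░░ ░▒██  ▒▒█▒▓█▓▓█ ▓▒▒░███┃
         ┗━━━━━━━━━━━━━━━━━━━━━━━━━━━━━━━┛
                     ┃16 17 18 19* 20* 2┃ 
                     ┃23* 24* 25 26 27 2┃ 
                     ┃30                ┃ 
                     ┗━━━━━━━━━━━━━━━━━━┛ 
                                          
                                          
                                          
                                          
                                          
                                          


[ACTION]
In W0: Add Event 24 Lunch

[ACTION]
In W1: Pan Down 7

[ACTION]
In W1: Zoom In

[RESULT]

         ┃██████  ▒▒  ██░░░░▓▓▒▒  ██    ▓┃
         ┃██████  ▒▒  ██░░░░▓▓▒▒  ██    ▓┃
         ┃  ▓▓▒▒░░▒▒░░██▒▒▓▓██▒▒▓▓▓▓██▒▒░┃
         ┃  ▓▓▒▒░░▒▒░░██▒▒▓▓██▒▒▓▓▓▓██▒▒░┃
         ┃▒▒  ░░██  ▓▓░░░░▒▒░░  ▒▒  ▓▓██▓┃
         ┃▒▒  ░░██  ▓▓░░░░▒▒░░  ▒▒  ▓▓██▓┃
         ┃░░▓▓▒▒    ██░░  ██  ░░▒▒██▓▓░░▒┃
         ┃░░▓▓▒▒    ██░░  ██  ░░▒▒██▓▓░░▒┃
         ┃▒▒░░▓▓▒▒  ▓▓▒▒▓▓░░  ████  ░░  ▒┃
         ┗━━━━━━━━━━━━━━━━━━━━━━━━━━━━━━━┛
                     ┃16 17 18 19* 20* 2┃ 
                     ┃23* 24* 25 26 27 2┃ 
                     ┃30                ┃ 
                     ┗━━━━━━━━━━━━━━━━━━┛ 
                                          
                                          
                                          
                                          
                                          
                                          
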